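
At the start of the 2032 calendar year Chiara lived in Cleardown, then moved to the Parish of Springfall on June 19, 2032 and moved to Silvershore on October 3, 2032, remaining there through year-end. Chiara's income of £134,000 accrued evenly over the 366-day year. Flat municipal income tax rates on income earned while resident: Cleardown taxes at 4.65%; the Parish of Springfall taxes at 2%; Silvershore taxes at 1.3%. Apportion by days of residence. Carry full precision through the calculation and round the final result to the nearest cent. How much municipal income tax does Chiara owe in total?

£4,098.72

Cleardown, January 1 – June 18, 2032: 170 days → £134,000 × 4.65% × 170/366 = £2,894.1803
The Parish of Springfall, June 19 – October 2, 2032: 106 days → £134,000 × 2% × 106/366 = £776.1749
Silvershore, October 3 – December 31, 2032: 90 days → £134,000 × 1.3% × 90/366 = £428.3607
Total = £4,098.7158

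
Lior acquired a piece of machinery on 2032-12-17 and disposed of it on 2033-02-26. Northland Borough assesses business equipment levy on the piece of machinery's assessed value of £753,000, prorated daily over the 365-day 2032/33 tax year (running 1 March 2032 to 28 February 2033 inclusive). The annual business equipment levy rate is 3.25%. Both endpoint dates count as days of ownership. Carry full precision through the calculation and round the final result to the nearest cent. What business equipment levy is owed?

£4,827.45

Days held (2032-12-17 to 2033-02-26): 72 out of 365
Tax = £753,000 × 3.25% × 72/365 = £4,827.4521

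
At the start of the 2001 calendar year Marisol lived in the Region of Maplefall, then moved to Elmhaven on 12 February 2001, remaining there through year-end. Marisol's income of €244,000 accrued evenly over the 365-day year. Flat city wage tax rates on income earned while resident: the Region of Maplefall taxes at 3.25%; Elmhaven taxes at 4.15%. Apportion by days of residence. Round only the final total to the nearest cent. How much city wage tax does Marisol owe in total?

€9,873.31

The Region of Maplefall, 1 January – 11 February 2001: 42 days → €244,000 × 3.25% × 42/365 = €912.4932
Elmhaven, 12 February – 31 December 2001: 323 days → €244,000 × 4.15% × 323/365 = €8,960.8164
Total = €9,873.3096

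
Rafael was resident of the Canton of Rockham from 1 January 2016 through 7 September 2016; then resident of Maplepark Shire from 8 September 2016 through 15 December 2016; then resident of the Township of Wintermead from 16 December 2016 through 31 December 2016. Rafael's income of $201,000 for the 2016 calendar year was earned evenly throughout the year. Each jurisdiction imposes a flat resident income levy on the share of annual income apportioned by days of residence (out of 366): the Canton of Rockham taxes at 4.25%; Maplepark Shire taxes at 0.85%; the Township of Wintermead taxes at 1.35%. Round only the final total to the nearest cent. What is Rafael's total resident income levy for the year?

$6,439.14

The Canton of Rockham, 1 January – 7 September 2016: 251 days → $201,000 × 4.25% × 251/366 = $5,858.3811
Maplepark Shire, 8 September – 15 December 2016: 99 days → $201,000 × 0.85% × 99/366 = $462.1352
The Township of Wintermead, 16 December – 31 December 2016: 16 days → $201,000 × 1.35% × 16/366 = $118.6230
Total = $6,439.1393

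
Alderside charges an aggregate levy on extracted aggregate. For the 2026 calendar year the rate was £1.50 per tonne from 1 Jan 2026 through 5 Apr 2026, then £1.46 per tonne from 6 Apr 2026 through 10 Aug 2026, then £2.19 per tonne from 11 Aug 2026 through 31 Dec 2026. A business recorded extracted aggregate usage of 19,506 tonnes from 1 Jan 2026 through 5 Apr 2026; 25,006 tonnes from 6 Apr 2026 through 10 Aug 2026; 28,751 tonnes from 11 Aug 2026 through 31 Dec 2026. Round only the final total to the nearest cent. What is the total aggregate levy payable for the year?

1 Jan – 5 Apr 2026: 19,506 tonnes at £1.50/tonne → £29,259.00
6 Apr – 10 Aug 2026: 25,006 tonnes at £1.46/tonne → £36,508.76
11 Aug – 31 Dec 2026: 28,751 tonnes at £2.19/tonne → £62,964.69

£128,732.45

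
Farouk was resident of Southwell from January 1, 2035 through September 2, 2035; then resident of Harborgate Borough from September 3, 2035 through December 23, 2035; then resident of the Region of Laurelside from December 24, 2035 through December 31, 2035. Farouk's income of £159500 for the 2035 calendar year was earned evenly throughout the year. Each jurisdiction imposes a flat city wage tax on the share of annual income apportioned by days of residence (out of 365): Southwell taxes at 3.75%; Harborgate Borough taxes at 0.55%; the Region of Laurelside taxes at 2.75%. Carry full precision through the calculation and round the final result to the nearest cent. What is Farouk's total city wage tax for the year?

£4380.13

Southwell, January 1 – September 2, 2035: 245 days → £159500 × 3.75% × 245/365 = £4014.8116
Harborgate Borough, September 3 – December 23, 2035: 112 days → £159500 × 0.55% × 112/365 = £269.1836
The Region of Laurelside, December 24 – December 31, 2035: 8 days → £159500 × 2.75% × 8/365 = £96.1370
Total = £4380.1322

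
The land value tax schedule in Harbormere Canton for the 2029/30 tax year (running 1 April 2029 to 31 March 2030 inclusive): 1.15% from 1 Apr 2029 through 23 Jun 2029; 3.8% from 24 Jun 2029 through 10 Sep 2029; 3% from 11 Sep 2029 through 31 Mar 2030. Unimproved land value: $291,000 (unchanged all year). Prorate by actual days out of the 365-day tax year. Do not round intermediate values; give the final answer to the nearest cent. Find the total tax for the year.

$7,994.93

1 Apr – 23 Jun 2029: 84 days at 1.15% → $291,000 × 1.15% × 84/365 = $770.1534
24 Jun – 10 Sep 2029: 79 days at 3.8% → $291,000 × 3.8% × 79/365 = $2,393.3753
11 Sep 2029 – 31 Mar 2030: 202 days at 3% → $291,000 × 3% × 202/365 = $4,831.3973
Total = $7,994.9260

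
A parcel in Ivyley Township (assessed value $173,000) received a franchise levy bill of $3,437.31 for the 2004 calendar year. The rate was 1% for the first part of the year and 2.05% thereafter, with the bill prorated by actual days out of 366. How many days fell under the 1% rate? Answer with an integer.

Let d = days at the first rate; then 366 − d days at the second rate.
$173,000 × [1%·d + 2.05%·(366−d)] / 366 = $3,437.31
Solving gives d = 22, so the new rate took effect on 23 Jan 2004.

22 days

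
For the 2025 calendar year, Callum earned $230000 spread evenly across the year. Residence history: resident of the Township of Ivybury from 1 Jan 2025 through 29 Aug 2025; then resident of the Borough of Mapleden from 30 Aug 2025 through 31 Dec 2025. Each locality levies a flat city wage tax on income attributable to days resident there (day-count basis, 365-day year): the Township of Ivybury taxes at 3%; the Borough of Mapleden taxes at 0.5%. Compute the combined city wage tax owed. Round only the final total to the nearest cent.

The Township of Ivybury, 1 Jan – 29 Aug 2025: 241 days → $230000 × 3% × 241/365 = $4555.8904
The Borough of Mapleden, 30 Aug – 31 Dec 2025: 124 days → $230000 × 0.5% × 124/365 = $390.6849
Total = $4946.5753

$4946.58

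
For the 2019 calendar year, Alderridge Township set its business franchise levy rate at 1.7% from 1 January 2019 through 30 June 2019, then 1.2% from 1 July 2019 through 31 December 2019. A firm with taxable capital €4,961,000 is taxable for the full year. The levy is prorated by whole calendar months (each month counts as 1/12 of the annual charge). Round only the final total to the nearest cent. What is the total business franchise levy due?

1 January – 30 June 2019: 6 months at 1.7% → €4,961,000 × 1.7% × 6/12 = €42,168.5000
1 July – 31 December 2019: 6 months at 1.2% → €4,961,000 × 1.2% × 6/12 = €29,766.0000
Total = €71,934.5000

€71,934.50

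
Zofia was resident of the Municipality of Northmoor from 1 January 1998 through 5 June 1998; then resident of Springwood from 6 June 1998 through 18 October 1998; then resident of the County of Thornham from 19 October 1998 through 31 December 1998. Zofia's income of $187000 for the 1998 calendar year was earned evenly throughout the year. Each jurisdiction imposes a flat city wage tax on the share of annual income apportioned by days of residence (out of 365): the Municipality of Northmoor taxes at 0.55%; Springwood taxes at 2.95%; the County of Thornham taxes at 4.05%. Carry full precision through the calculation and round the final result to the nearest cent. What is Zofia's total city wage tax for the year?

$4015.38

The Municipality of Northmoor, 1 January – 5 June 1998: 156 days → $187000 × 0.55% × 156/365 = $439.5781
Springwood, 6 June – 18 October 1998: 135 days → $187000 × 2.95% × 135/365 = $2040.3493
The County of Thornham, 19 October – 31 December 1998: 74 days → $187000 × 4.05% × 74/365 = $1535.4493
Total = $4015.3767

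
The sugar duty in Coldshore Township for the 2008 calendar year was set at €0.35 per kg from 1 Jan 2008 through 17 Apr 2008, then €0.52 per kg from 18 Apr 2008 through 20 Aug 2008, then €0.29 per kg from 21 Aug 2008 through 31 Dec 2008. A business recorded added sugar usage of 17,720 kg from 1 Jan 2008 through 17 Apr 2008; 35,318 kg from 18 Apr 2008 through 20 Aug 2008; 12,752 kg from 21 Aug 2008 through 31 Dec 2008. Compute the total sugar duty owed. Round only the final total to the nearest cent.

€28,265.44

1 Jan – 17 Apr 2008: 17,720 kg at €0.35/kg → €6,202.00
18 Apr – 20 Aug 2008: 35,318 kg at €0.52/kg → €18,365.36
21 Aug – 31 Dec 2008: 12,752 kg at €0.29/kg → €3,698.08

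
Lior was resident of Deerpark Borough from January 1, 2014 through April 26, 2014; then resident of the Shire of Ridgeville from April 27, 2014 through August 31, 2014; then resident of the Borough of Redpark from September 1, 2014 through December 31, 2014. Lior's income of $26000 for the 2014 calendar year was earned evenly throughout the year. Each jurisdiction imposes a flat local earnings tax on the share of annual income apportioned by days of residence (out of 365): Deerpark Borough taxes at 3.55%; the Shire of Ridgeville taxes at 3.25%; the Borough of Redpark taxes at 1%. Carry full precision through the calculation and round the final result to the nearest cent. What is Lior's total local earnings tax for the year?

Deerpark Borough, January 1 – April 26, 2014: 116 days → $26000 × 3.55% × 116/365 = $293.3370
The Shire of Ridgeville, April 27 – August 31, 2014: 127 days → $26000 × 3.25% × 127/365 = $294.0137
The Borough of Redpark, September 1 – December 31, 2014: 122 days → $26000 × 1% × 122/365 = $86.9041
Total = $674.2548

$674.25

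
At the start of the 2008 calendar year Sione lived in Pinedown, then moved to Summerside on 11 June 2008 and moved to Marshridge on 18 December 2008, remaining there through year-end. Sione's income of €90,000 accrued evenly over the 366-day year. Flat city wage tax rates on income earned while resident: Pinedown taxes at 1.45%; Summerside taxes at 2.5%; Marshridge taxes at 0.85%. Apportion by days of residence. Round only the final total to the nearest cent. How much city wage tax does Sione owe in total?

Pinedown, 1 January – 10 June 2008: 162 days → €90,000 × 1.45% × 162/366 = €577.6230
Summerside, 11 June – 17 December 2008: 190 days → €90,000 × 2.5% × 190/366 = €1,168.0328
Marshridge, 18 December – 31 December 2008: 14 days → €90,000 × 0.85% × 14/366 = €29.2623
Total = €1,774.9180

€1,774.92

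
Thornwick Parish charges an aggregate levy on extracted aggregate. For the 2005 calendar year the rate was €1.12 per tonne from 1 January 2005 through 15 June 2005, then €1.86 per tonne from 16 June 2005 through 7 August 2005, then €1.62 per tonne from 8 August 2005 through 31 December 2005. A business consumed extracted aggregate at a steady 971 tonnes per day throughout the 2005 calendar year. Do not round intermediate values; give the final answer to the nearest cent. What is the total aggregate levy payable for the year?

€505910.42

1 January – 15 June 2005: 166 days × 971 tonnes/day = 161,186 tonnes at €1.12/tonne → €180528.32
16 June – 7 August 2005: 53 days × 971 tonnes/day = 51,463 tonnes at €1.86/tonne → €95721.18
8 August – 31 December 2005: 146 days × 971 tonnes/day = 141,766 tonnes at €1.62/tonne → €229660.92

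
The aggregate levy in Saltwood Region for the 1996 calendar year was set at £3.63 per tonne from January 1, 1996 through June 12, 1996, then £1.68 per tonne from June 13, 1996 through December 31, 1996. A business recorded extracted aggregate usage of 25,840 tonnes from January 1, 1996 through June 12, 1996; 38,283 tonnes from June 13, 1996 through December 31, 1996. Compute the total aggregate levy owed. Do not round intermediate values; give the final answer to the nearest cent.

£158,114.64

January 1 – June 12, 1996: 25,840 tonnes at £3.63/tonne → £93,799.20
June 13 – December 31, 1996: 38,283 tonnes at £1.68/tonne → £64,315.44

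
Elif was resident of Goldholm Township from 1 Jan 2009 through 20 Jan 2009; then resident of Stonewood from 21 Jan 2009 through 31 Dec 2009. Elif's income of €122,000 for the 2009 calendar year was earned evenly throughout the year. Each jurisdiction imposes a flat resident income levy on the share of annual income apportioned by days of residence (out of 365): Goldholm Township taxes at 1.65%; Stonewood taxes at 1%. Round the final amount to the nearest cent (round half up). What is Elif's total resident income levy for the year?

€1,263.45

Goldholm Township, 1 Jan – 20 Jan 2009: 20 days → €122,000 × 1.65% × 20/365 = €110.3014
Stonewood, 21 Jan – 31 Dec 2009: 345 days → €122,000 × 1% × 345/365 = €1,153.1507
Total = €1,263.4521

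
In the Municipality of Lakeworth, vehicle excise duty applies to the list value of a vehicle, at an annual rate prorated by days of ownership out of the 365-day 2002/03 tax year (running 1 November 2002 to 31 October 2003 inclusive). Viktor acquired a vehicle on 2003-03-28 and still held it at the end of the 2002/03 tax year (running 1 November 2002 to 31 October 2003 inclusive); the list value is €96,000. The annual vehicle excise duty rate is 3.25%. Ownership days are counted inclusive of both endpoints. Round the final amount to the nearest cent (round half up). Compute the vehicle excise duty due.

€1,863.45

Days held (2003-03-28 to 2003-10-31): 218 out of 365
Tax = €96,000 × 3.25% × 218/365 = €1,863.4521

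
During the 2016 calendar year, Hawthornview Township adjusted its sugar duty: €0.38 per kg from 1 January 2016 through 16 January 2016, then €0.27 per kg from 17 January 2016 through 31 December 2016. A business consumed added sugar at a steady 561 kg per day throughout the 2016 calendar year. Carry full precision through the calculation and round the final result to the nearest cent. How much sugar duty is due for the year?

1 January – 16 January 2016: 16 days × 561 kg/day = 8,976 kg at €0.38/kg → €3,410.88
17 January – 31 December 2016: 350 days × 561 kg/day = 196,350 kg at €0.27/kg → €53,014.50

€56,425.38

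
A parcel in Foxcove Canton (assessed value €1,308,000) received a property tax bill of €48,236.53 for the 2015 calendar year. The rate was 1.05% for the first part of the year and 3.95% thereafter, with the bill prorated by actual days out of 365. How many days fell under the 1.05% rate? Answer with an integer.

33 days

Let d = days at the first rate; then 365 − d days at the second rate.
€1,308,000 × [1.05%·d + 3.95%·(365−d)] / 365 = €48,236.53
Solving gives d = 33, so the new rate took effect on 3 Feb 2015.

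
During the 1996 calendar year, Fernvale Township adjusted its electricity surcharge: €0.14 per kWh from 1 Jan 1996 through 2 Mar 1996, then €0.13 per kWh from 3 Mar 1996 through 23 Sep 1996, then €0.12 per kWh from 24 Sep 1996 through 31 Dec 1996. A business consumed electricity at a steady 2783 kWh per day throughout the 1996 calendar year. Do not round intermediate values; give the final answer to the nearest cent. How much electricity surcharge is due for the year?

€131,385.43

1 Jan – 2 Mar 1996: 62 days × 2783 kWh/day = 172,546 kWh at €0.14/kWh → €24,156.44
3 Mar – 23 Sep 1996: 205 days × 2783 kWh/day = 570,515 kWh at €0.13/kWh → €74,166.95
24 Sep – 31 Dec 1996: 99 days × 2783 kWh/day = 275,517 kWh at €0.12/kWh → €33,062.04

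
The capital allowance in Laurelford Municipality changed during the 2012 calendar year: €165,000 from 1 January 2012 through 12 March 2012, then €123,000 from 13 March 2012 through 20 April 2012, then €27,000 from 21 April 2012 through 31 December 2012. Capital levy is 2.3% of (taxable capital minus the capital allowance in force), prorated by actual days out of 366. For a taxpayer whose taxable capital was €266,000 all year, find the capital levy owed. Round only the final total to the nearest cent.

1 January – 12 March 2012: 72 days, exemption €165,000 → (€266,000 − €165,000) × 2.3% × 72/366 = €456.9836
13 March – 20 April 2012: 39 days, exemption €123,000 → (€266,000 − €123,000) × 2.3% × 39/366 = €350.4672
21 April – 31 December 2012: 255 days, exemption €27,000 → (€266,000 − €27,000) × 2.3% × 255/366 = €3,829.8770
Total = €4,637.3279

€4,637.33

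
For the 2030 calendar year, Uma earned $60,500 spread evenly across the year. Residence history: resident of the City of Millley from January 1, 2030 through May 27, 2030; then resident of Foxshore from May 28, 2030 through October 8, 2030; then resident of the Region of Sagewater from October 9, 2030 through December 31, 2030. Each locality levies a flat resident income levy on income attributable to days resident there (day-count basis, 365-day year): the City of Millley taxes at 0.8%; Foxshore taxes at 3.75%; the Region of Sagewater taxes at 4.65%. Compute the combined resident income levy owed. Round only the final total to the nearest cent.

The City of Millley, January 1 – May 27, 2030: 147 days → $60,500 × 0.8% × 147/365 = $194.9260
Foxshore, May 28 – October 8, 2030: 134 days → $60,500 × 3.75% × 134/365 = $832.9110
The Region of Sagewater, October 9 – December 31, 2030: 84 days → $60,500 × 4.65% × 84/365 = $647.4329
Total = $1,675.2699

$1,675.27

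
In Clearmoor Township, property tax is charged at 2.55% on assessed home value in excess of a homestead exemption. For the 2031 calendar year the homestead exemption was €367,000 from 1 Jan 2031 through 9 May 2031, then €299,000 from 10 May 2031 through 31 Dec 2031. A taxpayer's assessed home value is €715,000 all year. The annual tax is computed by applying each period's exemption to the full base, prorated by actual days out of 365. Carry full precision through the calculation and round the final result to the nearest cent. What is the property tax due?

€9,995.16

1 Jan – 9 May 2031: 129 days, exemption €367,000 → (€715,000 − €367,000) × 2.55% × 129/365 = €3,136.2904
10 May – 31 Dec 2031: 236 days, exemption €299,000 → (€715,000 − €299,000) × 2.55% × 236/365 = €6,858.8712
Total = €9,995.1616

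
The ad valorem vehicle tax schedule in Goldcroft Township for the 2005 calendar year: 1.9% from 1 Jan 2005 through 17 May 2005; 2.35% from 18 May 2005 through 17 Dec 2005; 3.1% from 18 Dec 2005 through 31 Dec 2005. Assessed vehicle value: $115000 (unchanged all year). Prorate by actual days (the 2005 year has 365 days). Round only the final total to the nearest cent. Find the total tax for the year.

1 Jan – 17 May 2005: 137 days at 1.9% → $115000 × 1.9% × 137/365 = $820.1233
18 May – 17 Dec 2005: 214 days at 2.35% → $115000 × 2.35% × 214/365 = $1584.4795
18 Dec – 31 Dec 2005: 14 days at 3.1% → $115000 × 3.1% × 14/365 = $136.7397
Total = $2541.3425

$2541.34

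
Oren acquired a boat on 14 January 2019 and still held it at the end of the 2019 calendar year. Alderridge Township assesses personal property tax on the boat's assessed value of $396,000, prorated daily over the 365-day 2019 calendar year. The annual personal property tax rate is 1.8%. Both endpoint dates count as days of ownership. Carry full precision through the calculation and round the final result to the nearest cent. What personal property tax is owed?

Days held (14 January – 31 December 2019): 352 out of 365
Tax = $396,000 × 1.8% × 352/365 = $6,874.1260

$6,874.13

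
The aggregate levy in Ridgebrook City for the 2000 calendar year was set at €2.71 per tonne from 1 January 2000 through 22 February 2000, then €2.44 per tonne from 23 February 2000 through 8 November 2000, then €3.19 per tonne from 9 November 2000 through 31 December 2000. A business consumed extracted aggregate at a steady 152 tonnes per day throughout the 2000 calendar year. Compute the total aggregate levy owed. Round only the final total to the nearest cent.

€143959.20

1 January – 22 February 2000: 53 days × 152 tonnes/day = 8,056 tonnes at €2.71/tonne → €21831.76
23 February – 8 November 2000: 260 days × 152 tonnes/day = 39,520 tonnes at €2.44/tonne → €96428.80
9 November – 31 December 2000: 53 days × 152 tonnes/day = 8,056 tonnes at €3.19/tonne → €25698.64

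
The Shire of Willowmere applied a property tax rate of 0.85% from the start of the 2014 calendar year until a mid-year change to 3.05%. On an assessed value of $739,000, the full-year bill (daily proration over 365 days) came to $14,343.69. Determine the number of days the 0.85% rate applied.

184 days

Let d = days at the first rate; then 365 − d days at the second rate.
$739,000 × [0.85%·d + 3.05%·(365−d)] / 365 = $14,343.69
Solving gives d = 184, so the new rate took effect on 4 Jul 2014.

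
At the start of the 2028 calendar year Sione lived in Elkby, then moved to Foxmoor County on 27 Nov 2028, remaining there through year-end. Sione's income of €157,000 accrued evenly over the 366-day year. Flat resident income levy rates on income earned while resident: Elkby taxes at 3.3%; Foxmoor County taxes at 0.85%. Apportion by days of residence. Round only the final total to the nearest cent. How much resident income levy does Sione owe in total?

€4,813.17

Elkby, 1 Jan – 26 Nov 2028: 331 days → €157,000 × 3.3% × 331/366 = €4,685.5492
Foxmoor County, 27 Nov – 31 Dec 2028: 35 days → €157,000 × 0.85% × 35/366 = €127.6161
Total = €4,813.1653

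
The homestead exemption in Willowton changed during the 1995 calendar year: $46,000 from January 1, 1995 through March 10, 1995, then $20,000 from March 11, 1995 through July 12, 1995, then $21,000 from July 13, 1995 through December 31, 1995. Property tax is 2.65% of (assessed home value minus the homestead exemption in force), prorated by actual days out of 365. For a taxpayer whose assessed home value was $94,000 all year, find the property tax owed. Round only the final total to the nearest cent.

$1,818.26

January 1 – March 10, 1995: 69 days, exemption $46,000 → ($94,000 − $46,000) × 2.65% × 69/365 = $240.4603
March 11 – July 12, 1995: 124 days, exemption $20,000 → ($94,000 − $20,000) × 2.65% × 124/365 = $666.2027
July 13 – December 31, 1995: 172 days, exemption $21,000 → ($94,000 − $21,000) × 2.65% × 172/365 = $911.6000
Total = $1,818.2630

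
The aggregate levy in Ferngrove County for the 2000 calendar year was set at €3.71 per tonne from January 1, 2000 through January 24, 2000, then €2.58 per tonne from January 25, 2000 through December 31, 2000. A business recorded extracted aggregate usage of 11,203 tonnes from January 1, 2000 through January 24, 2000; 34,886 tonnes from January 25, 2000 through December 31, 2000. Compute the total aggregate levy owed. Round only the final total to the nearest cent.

€131569.01

January 1 – January 24, 2000: 11,203 tonnes at €3.71/tonne → €41563.13
January 25 – December 31, 2000: 34,886 tonnes at €2.58/tonne → €90005.88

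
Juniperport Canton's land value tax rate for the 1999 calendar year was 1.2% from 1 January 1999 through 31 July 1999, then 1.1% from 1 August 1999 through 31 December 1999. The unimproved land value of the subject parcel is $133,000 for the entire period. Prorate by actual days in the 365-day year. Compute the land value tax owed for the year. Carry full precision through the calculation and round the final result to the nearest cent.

1 January – 31 July 1999: 212 days at 1.2% → $133,000 × 1.2% × 212/365 = $926.9918
1 August – 31 December 1999: 153 days at 1.1% → $133,000 × 1.1% × 153/365 = $613.2575
Total = $1,540.2493

$1,540.25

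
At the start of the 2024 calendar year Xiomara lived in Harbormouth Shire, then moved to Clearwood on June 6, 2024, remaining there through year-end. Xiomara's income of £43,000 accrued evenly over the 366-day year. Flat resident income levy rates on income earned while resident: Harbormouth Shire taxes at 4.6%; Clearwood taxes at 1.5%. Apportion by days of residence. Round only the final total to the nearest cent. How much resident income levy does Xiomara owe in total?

£1,216.81

Harbormouth Shire, January 1 – June 5, 2024: 157 days → £43,000 × 4.6% × 157/366 = £848.4863
Clearwood, June 6 – December 31, 2024: 209 days → £43,000 × 1.5% × 209/366 = £368.3197
Total = £1,216.8060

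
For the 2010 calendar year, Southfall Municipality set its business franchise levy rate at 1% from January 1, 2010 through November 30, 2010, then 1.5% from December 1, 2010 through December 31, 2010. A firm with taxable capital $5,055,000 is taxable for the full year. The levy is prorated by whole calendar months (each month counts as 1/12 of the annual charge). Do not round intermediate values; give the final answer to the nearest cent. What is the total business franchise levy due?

January 1 – November 30, 2010: 11 months at 1% → $5,055,000 × 1% × 11/12 = $46,337.5000
December 1 – December 31, 2010: 1 month at 1.5% → $5,055,000 × 1.5% × 1/12 = $6,318.7500
Total = $52,656.2500

$52,656.25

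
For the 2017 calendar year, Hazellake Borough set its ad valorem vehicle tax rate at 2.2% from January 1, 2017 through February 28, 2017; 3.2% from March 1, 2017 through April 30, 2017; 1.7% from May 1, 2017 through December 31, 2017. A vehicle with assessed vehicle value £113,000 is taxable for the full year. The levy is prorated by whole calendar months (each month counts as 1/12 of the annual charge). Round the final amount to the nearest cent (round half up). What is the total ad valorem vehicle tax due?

January 1 – February 28, 2017: 2 months at 2.2% → £113,000 × 2.2% × 2/12 = £414.3333
March 1 – April 30, 2017: 2 months at 3.2% → £113,000 × 3.2% × 2/12 = £602.6667
May 1 – December 31, 2017: 8 months at 1.7% → £113,000 × 1.7% × 8/12 = £1,280.6667
Total = £2,297.6667

£2,297.67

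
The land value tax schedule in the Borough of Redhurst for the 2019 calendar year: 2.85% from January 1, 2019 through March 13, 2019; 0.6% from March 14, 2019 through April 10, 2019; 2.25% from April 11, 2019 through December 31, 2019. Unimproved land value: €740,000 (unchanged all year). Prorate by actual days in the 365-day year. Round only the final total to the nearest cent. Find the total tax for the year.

€16,589.18

January 1 – March 13, 2019: 72 days at 2.85% → €740,000 × 2.85% × 72/365 = €4,160.2192
March 14 – April 10, 2019: 28 days at 0.6% → €740,000 × 0.6% × 28/365 = €340.6027
April 11 – December 31, 2019: 265 days at 2.25% → €740,000 × 2.25% × 265/365 = €12,088.3562
Total = €16,589.1781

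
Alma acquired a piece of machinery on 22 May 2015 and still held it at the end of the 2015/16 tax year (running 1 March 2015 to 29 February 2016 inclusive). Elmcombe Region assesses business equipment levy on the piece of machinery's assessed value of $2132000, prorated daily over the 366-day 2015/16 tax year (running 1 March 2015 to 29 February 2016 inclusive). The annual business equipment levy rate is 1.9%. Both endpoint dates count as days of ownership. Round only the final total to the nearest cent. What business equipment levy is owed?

$31432.44

Days held (22 May 2015 – 29 Feb 2016): 284 out of 366
Tax = $2132000 × 1.9% × 284/366 = $31432.4372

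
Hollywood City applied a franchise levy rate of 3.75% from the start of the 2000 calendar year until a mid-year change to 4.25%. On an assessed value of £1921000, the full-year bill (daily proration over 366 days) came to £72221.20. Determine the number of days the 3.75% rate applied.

Let d = days at the first rate; then 366 − d days at the second rate.
£1921000 × [3.75%·d + 4.25%·(366−d)] / 366 = £72221.20
Solving gives d = 359, so the new rate took effect on 25 Dec 2000.

359 days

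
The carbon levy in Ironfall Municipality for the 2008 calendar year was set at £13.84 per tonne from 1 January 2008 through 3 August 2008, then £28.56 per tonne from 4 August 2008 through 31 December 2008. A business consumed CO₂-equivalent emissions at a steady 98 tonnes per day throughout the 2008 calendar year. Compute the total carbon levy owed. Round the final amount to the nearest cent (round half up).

1 January – 3 August 2008: 216 days × 98 tonnes/day = 21,168 tonnes at £13.84/tonne → £292,965.12
4 August – 31 December 2008: 150 days × 98 tonnes/day = 14,700 tonnes at £28.56/tonne → £419,832.00

£712,797.12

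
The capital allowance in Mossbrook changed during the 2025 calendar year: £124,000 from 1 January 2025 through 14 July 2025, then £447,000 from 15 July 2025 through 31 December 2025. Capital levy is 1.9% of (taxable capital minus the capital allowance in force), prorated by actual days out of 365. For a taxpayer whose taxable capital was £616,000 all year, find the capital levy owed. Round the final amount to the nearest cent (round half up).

1 January – 14 July 2025: 195 days, exemption £124,000 → (£616,000 − £124,000) × 1.9% × 195/365 = £4,994.1370
15 July – 31 December 2025: 170 days, exemption £447,000 → (£616,000 − £447,000) × 1.9% × 170/365 = £1,495.5342
Total = £6,489.6712

£6,489.67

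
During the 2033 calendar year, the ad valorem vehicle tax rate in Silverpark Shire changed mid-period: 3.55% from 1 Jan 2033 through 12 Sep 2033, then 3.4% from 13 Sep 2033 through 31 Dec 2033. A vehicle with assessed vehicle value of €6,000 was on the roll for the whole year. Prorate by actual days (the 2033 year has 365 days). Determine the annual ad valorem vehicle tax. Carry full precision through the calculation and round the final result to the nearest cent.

€210.29

1 Jan – 12 Sep 2033: 255 days at 3.55% → €6,000 × 3.55% × 255/365 = €148.8082
13 Sep – 31 Dec 2033: 110 days at 3.4% → €6,000 × 3.4% × 110/365 = €61.4795
Total = €210.2877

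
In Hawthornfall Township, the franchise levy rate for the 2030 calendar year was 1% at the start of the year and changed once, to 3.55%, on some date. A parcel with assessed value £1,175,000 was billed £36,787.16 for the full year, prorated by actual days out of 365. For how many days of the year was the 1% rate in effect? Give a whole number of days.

Let d = days at the first rate; then 365 − d days at the second rate.
£1,175,000 × [1%·d + 3.55%·(365−d)] / 365 = £36,787.16
Solving gives d = 60, so the new rate took effect on 2 Mar 2030.

60 days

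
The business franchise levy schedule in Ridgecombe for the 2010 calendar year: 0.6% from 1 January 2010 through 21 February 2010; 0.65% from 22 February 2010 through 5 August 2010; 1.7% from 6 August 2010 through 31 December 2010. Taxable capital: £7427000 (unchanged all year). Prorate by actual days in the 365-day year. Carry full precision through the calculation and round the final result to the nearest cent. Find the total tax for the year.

1 January – 21 February 2010: 52 days at 0.6% → £7427000 × 0.6% × 52/365 = £6348.5589
22 February – 5 August 2010: 165 days at 0.65% → £7427000 × 0.65% × 165/365 = £21823.1712
6 August – 31 December 2010: 148 days at 1.7% → £7427000 × 1.7% × 148/365 = £51195.4301
Total = £79367.1603

£79367.16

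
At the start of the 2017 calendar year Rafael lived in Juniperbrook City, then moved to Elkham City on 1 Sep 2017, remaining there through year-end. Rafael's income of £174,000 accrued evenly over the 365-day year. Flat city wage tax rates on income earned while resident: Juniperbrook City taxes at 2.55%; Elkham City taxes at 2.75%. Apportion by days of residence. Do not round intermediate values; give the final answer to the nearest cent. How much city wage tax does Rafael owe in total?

£4,553.32

Juniperbrook City, 1 Jan – 31 Aug 2017: 243 days → £174,000 × 2.55% × 243/365 = £2,953.9479
Elkham City, 1 Sep – 31 Dec 2017: 122 days → £174,000 × 2.75% × 122/365 = £1,599.3699
Total = £4,553.3178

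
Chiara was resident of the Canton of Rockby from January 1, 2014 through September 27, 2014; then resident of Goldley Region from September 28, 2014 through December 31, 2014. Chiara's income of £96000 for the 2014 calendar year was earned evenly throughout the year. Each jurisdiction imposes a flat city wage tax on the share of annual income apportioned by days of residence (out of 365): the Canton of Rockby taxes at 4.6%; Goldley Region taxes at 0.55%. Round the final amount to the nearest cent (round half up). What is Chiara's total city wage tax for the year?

£3404.05

The Canton of Rockby, January 1 – September 27, 2014: 270 days → £96000 × 4.6% × 270/365 = £3266.6301
Goldley Region, September 28 – December 31, 2014: 95 days → £96000 × 0.55% × 95/365 = £137.4247
Total = £3404.0548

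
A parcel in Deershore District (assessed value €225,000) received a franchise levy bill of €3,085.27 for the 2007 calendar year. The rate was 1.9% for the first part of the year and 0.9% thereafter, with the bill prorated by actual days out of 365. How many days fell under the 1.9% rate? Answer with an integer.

Let d = days at the first rate; then 365 − d days at the second rate.
€225,000 × [1.9%·d + 0.9%·(365−d)] / 365 = €3,085.27
Solving gives d = 172, so the new rate took effect on 22 June 2007.

172 days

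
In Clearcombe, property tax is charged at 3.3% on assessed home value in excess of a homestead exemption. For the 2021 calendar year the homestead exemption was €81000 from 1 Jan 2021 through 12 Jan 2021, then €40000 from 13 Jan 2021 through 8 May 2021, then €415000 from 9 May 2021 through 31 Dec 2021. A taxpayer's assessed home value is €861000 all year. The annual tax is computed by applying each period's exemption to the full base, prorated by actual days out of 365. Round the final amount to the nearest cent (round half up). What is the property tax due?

€19013.24

1 Jan – 12 Jan 2021: 12 days, exemption €81000 → (€861000 − €81000) × 3.3% × 12/365 = €846.2466
13 Jan – 8 May 2021: 116 days, exemption €40000 → (€861000 − €40000) × 3.3% × 116/365 = €8610.3781
9 May – 31 Dec 2021: 237 days, exemption €415000 → (€861000 − €415000) × 3.3% × 237/365 = €9556.6192
Total = €19013.2438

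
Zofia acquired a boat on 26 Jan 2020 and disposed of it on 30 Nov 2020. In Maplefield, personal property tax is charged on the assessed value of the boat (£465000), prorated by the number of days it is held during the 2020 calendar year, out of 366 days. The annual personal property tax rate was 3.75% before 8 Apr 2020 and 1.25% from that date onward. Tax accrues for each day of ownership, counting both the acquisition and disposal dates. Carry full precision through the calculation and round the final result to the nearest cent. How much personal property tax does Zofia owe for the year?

£7241.80

26 Jan – 7 Apr 2020: 73 days at 3.75% → £465000 × 3.75% × 73/366 = £3477.9713
8 Apr – 30 Nov 2020: 237 days at 1.25% → £465000 × 1.25% × 237/366 = £3763.8320
Total = £7241.8033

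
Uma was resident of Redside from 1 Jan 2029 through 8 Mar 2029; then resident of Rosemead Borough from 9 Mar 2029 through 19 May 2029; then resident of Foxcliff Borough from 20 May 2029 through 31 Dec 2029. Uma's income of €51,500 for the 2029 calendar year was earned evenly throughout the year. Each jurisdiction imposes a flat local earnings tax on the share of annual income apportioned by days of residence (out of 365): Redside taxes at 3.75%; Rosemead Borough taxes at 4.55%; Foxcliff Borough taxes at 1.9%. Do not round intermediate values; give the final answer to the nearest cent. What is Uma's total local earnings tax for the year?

€1,422.60

Redside, 1 Jan – 8 Mar 2029: 67 days → €51,500 × 3.75% × 67/365 = €354.5034
Rosemead Borough, 9 Mar – 19 May 2029: 72 days → €51,500 × 4.55% × 72/365 = €462.2301
Foxcliff Borough, 20 May – 31 Dec 2029: 226 days → €51,500 × 1.9% × 226/365 = €605.8658
Total = €1,422.5993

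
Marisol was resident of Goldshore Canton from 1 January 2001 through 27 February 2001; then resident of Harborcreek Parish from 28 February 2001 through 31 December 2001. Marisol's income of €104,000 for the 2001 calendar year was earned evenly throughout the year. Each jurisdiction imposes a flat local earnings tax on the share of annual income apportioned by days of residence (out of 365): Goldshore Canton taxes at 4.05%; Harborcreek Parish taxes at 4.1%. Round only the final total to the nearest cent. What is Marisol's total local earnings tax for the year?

Goldshore Canton, 1 January – 27 February 2001: 58 days → €104,000 × 4.05% × 58/365 = €669.3041
Harborcreek Parish, 28 February – 31 December 2001: 307 days → €104,000 × 4.1% × 307/365 = €3,586.4329
Total = €4,255.7370

€4,255.74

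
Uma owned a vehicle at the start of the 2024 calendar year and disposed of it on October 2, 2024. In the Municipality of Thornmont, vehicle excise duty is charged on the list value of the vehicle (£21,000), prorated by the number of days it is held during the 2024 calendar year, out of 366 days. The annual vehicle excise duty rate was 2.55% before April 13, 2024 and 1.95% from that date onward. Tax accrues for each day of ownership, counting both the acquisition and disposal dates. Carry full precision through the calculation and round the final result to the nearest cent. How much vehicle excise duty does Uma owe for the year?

£344.26

January 1 – April 12, 2024: 103 days at 2.55% → £21,000 × 2.55% × 103/366 = £150.7008
April 13 – October 2, 2024: 173 days at 1.95% → £21,000 × 1.95% × 173/366 = £193.5615
Total = £344.2623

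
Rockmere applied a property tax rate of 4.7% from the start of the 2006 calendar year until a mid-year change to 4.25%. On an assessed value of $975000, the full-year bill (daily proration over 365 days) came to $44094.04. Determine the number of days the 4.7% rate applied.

221 days

Let d = days at the first rate; then 365 − d days at the second rate.
$975000 × [4.7%·d + 4.25%·(365−d)] / 365 = $44094.04
Solving gives d = 221, so the new rate took effect on 10 Aug 2006.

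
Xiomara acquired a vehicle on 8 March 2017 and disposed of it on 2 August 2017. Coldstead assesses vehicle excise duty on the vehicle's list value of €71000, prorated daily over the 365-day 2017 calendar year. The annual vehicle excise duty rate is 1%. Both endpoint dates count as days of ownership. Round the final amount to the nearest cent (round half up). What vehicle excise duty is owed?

Days held (8 March – 2 August 2017): 148 out of 365
Tax = €71000 × 1% × 148/365 = €287.8904

€287.89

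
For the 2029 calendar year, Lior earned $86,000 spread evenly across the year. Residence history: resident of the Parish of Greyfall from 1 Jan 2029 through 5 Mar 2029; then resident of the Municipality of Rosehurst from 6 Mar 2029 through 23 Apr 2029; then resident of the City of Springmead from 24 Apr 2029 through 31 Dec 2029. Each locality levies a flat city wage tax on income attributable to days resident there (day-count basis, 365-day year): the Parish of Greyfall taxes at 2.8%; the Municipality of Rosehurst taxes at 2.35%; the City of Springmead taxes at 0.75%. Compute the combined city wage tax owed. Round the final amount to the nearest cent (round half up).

$1,138.85

The Parish of Greyfall, 1 Jan – 5 Mar 2029: 64 days → $86,000 × 2.8% × 64/365 = $422.2247
The Municipality of Rosehurst, 6 Mar – 23 Apr 2029: 49 days → $86,000 × 2.35% × 49/365 = $271.3123
The City of Springmead, 24 Apr – 31 Dec 2029: 252 days → $86,000 × 0.75% × 252/365 = $445.3151
Total = $1,138.8521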